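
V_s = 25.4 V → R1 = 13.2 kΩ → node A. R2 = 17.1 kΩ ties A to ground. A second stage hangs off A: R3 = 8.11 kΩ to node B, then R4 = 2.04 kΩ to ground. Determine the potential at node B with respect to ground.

V_B ≈ 1.66 V

Node A sees R2 in parallel with the series input of stage 2, R3 + R4 = 10.15 kΩ.
R2 ‖ (R3+R4) = 6.369 kΩ.
So V_A = 25.4 × 0.3255 = 8.267 V.
V_B = V_A × 0.2010 = 1.662 V.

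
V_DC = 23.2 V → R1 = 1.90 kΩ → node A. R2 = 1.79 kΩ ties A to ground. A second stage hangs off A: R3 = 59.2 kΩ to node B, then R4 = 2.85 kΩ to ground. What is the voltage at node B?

Looking into the second stage from A: R3 + R4 = 62.05 kΩ appears in parallel with R2.
R2 ‖ (R3+R4) = 1.740 kΩ.
V_A = 23.2 × 1.740/(1.90 + 1.740) = 11.09 V.
Stage 2 is unloaded, so V_B = V_A · R4/(R3+R4) = 11.09 × 2.85/62.05 = 0.5093 V.

V_B ≈ 0.509 V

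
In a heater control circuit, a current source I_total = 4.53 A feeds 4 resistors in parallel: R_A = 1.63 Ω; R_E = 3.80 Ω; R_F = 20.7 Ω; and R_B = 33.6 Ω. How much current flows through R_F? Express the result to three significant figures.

Total conductance ΣG = 1/1.63 + 1/3.80 + 1/20.7 + 1/33.6 = 0.9547 (units of 1/Ω).
R_F takes the fraction G_k/ΣG = 0.04831/0.9547 = 0.05060, so I = 4.53 × 0.05060 = 0.2292 A.

I ≈ 0.229 A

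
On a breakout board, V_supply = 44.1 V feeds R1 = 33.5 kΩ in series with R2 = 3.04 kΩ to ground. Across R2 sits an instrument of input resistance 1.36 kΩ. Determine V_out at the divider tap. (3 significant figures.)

R2 ‖ R_L = (3.04 × 1.36)/(3.04 + 1.36) = 0.9396 kΩ.
Voltage divider with the loaded lower leg: V_out = 44.1 × 0.9396/(33.5 + 0.9396) = 44.1 × 0.02728 = 1.203 V.

V_out ≈ 1.20 V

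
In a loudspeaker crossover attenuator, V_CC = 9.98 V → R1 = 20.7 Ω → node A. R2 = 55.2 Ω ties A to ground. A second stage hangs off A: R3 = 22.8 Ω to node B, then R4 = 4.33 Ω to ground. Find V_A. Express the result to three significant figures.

V_A ≈ 4.67 V

Looking into the second stage from A: R3 + R4 = 27.13 Ω appears in parallel with R2.
Effective lower resistance at A: R2 ‖ 27.13 = 18.19 Ω.
V_A = 9.98 × 18.19/(20.7 + 18.19) = 4.668 V.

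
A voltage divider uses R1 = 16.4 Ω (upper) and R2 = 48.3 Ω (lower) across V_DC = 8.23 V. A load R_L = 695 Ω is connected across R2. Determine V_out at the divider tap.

V_out ≈ 6.04 V

The load sits in parallel with R2, giving an effective lower resistance R2' = R2·R_L/(R2+R_L) = 45.16 Ω.
Voltage divider with the loaded lower leg: V_out = 8.23 × 45.16/(16.4 + 45.16) = 8.23 × 0.7336 = 6.038 V.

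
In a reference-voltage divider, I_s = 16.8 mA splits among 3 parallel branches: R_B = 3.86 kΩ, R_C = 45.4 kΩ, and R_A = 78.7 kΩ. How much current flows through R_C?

I ≈ 1.26 mA

Conductances: ΣG = 1/3.86 + 1/45.4 + 1/78.7 = 0.2938 (1/kΩ).
R_C takes the fraction G_k/ΣG = 0.02203/0.2938 = 0.07497, so I = 16.8 × 0.07497 = 1.260 mA.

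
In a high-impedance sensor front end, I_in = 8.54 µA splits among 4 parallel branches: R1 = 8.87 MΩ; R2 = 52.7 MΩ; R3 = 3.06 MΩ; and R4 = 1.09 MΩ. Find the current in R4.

Total conductance ΣG = 1/8.87 + 1/52.7 + 1/3.06 + 1/1.09 = 1.376 (units of 1/MΩ).
R4 takes the fraction G_k/ΣG = 0.9174/1.376 = 0.6668, so I = 8.54 × 0.6668 = 5.694 µA.

I ≈ 5.69 µA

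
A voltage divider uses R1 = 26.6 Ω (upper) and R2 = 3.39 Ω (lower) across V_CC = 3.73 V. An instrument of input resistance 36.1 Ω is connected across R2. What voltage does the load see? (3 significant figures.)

V_out ≈ 0.389 V

First combine the lower leg with the load: R2 ‖ R_L = 3.099 Ω.
Then V_out = V_CC · R2'/(R1 + R2') = 3.73 × 3.099/29.70 = 0.3892 V.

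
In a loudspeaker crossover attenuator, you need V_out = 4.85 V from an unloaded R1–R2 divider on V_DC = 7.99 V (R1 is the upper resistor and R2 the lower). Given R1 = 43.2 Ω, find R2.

V_out/V_DC = R2/(R1+R2) = 0.6070.
So R2 = R1 · V_out/(V_DC − V_out) = 43.2 × 4.85/(7.99 − 4.85) = 43.2 × 1.545 = 66.73 Ω.

R2 ≈ 66.7 Ω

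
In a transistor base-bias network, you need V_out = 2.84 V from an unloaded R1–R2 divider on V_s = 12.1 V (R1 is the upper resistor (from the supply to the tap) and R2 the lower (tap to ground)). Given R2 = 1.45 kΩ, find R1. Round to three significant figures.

R1 ≈ 4.73 kΩ

The divider ratio is R2/(R1+R2) = 2.84/12.1 = 0.2347.
So R1 = R2 · (V_s/V_out − 1) = 1.45 × (12.1/2.84 − 1) = 1.45 × 3.261 = 4.728 kΩ.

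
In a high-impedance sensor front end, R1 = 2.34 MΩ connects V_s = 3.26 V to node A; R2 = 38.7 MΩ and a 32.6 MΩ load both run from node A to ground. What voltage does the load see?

The load sits in parallel with R2, giving an effective lower resistance R2' = R2·R_L/(R2+R_L) = 17.69 MΩ.
Voltage divider with the loaded lower leg: V_out = 3.26 × 17.69/(2.34 + 17.69) = 3.26 × 0.8832 = 2.879 V.
(Unloaded it would be 3.07 V; the load pulls it down.)

V_out ≈ 2.88 V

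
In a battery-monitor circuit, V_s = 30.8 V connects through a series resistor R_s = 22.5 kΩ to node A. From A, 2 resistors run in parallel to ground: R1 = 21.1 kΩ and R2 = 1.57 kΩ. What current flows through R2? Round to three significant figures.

I ≈ 1.20 mA

Equivalent of the parallel group: R_p = 1.461 kΩ.
Node voltage V_A = V_s · R_p/(R_s + R_p) = 30.8 × 0.06098 = 1.878 V.
Branch current I = V_A/R2 = 1.878/1.57 = 1.196 mA.
(Check via current divider: I_total = 1.285 mA; share G_k/ΣG = 0.9307 → same result.)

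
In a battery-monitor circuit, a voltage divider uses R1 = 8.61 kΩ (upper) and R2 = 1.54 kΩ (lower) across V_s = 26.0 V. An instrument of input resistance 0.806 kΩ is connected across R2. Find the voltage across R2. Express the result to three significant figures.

V_out ≈ 1.51 V

R2 ‖ R_L = (1.54 × 0.806)/(1.54 + 0.806) = 0.5291 kΩ.
Then V_out = V_s · R2'/(R1 + R2') = 26.0 × 0.5291/9.139 = 1.505 V.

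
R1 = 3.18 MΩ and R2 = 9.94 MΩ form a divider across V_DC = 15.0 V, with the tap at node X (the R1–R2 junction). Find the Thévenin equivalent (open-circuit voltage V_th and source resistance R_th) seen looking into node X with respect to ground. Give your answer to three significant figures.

V_th is the unloaded tap voltage: V_DC · R2/(R1+R2) = 15.0 × 0.7576 = 11.36 V.
Looking into X with the source shorted: R_th = R1·R2/(R1+R2) = 3.180 × 9.94/13.12 = 2.409 MΩ.

V_th ≈ 11.4 V, R_th ≈ 2.41 MΩ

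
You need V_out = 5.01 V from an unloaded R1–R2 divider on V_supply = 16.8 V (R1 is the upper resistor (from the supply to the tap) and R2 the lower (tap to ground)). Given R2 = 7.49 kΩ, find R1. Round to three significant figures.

Required fraction k = V_out/V_supply = 0.2982.
So R1 = R2 · (V_supply/V_out − 1) = 7.49 × (16.8/5.01 − 1) = 7.49 × 2.353 = 17.63 kΩ.

R1 ≈ 17.6 kΩ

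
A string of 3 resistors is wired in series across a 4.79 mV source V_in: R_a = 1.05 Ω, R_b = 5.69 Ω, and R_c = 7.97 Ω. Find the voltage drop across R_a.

ΣR = 1.05 + 5.69 + 7.97 = 14.71 Ω.
Voltage divider: V = V_in · (1.050 / 14.71) = 4.79 × 0.07138 = 0.3419 mV.

V ≈ 0.342 mV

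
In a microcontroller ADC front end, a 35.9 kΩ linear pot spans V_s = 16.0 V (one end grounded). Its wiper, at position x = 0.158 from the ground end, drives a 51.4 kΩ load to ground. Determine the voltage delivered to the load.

V_out ≈ 2.31 V

The pot divides into 30.23 kΩ above the wiper and 5.672 kΩ below.
R_L loads the lower segment: effective lower R = 5.108 kΩ.
Then V_out = V_s · 5.108/(30.23 + 5.108) = 2.313 V.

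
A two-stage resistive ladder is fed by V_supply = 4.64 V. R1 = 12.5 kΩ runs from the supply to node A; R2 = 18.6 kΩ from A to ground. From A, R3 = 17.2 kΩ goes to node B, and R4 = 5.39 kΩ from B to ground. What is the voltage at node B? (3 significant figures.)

V_B ≈ 0.497 V

Looking into the second stage from A: R3 + R4 = 22.59 kΩ appears in parallel with R2.
Effective lower resistance at A: R2 ‖ 22.59 = 10.20 kΩ.
V_A = 4.64 × 10.20/(12.5 + 10.20) = 2.085 V.
Stage 2 is unloaded, so V_B = V_A · R4/(R3+R4) = 2.085 × 5.39/22.59 = 0.4975 V.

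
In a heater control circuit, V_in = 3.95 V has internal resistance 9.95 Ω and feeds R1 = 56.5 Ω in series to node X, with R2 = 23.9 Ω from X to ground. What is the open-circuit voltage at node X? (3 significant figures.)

V_th ≈ 1.04 V

R1' = 9.95 + 56.5 = 66.45 Ω (source resistance + R1).
V_th is the unloaded tap voltage: V_in · R2/(R1'+R2) = 3.95 × 0.2645 = 1.045 V.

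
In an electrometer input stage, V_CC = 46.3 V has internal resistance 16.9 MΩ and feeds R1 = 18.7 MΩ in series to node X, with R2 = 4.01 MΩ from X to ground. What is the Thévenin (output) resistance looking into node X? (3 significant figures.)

R_th ≈ 3.60 MΩ

R1' = 16.9 + 18.7 = 35.60 MΩ (source resistance + R1).
With V_CC suppressed (replaced by a short), R_th = R1' ‖ R2 = (35.60 × 4.01)/(35.60 + 4.01) = 3.604 MΩ.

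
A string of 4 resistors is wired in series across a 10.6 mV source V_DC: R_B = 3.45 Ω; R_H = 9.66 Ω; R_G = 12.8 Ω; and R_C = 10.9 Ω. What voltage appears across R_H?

V ≈ 2.78 mV

Series total: ΣR = 3.45 + 9.66 + 12.8 + 10.9 = 36.81 Ω.
V = V_DC · R/ΣR = 10.6 × 0.2624 = 2.782 mV.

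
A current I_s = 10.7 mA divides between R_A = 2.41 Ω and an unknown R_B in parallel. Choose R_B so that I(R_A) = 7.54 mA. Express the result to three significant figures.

R_B ≈ 5.75 Ω

Two-branch current divider: I_A = I_s · R_B/(R_A + R_B).
7.54/10.7 = R_B/(R_A + R_B) → R_B = R_A · (0.7047)/(1 − 0.7047) = 2.41 × 2.386 = 5.750 Ω.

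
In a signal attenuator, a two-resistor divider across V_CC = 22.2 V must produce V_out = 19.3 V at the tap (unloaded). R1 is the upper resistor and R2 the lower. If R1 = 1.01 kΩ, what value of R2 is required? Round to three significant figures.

R2 ≈ 6.72 kΩ

V_out/V_CC = R2/(R1+R2) = 0.8694.
So R2 = R1 · V_out/(V_CC − V_out) = 1.01 × 19.3/(22.2 − 19.3) = 1.01 × 6.655 = 6.722 kΩ.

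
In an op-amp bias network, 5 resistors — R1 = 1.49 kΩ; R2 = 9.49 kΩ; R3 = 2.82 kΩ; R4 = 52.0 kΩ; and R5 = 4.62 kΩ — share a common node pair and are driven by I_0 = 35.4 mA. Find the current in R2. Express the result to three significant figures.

I ≈ 2.73 mA

Total conductance ΣG = 1/1.49 + 1/9.49 + 1/2.82 + 1/52.0 + 1/4.62 = 1.367 (units of 1/kΩ).
Current divider: I(R2) = I_0 · G_k/ΣG = 35.4 × (0.1054/1.367) = 35.4 × 0.07710 = 2.729 mA.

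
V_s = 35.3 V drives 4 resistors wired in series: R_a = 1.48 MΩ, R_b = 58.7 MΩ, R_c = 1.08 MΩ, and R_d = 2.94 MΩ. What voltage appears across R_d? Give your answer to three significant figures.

V ≈ 1.62 V

Total series resistance ΣR = 1.48 + 58.7 + 1.08 + 2.94 = 64.20 MΩ.
V = V_s · R/ΣR = 35.3 × 0.04579 = 1.617 V.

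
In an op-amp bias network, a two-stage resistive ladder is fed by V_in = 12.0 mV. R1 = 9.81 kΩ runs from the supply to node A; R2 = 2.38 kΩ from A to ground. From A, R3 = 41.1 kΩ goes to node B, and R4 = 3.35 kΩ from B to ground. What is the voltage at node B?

Looking into the second stage from A: R3 + R4 = 44.45 kΩ appears in parallel with R2.
R2 ‖ (R3+R4) = 2.259 kΩ.
First divider: V_A = V_in · 2.259/(9.81 + 2.259) = 2.246 mV.
Stage 2 is unloaded, so V_B = V_A · R4/(R3+R4) = 2.246 × 3.35/44.45 = 0.1693 mV.

V_B ≈ 0.169 mV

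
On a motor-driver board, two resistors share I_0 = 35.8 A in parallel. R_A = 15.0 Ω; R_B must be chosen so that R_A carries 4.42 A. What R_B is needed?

R_B ≈ 2.11 Ω

The fraction through R_A equals R_B/(R_A+R_B).
4.42/35.8 = R_B/(R_A + R_B) → R_B = R_A · (0.1235)/(1 − 0.1235) = 15.0 × 0.1409 = 2.113 Ω.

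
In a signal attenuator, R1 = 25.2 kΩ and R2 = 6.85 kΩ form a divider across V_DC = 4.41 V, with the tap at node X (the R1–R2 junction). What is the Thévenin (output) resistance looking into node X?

R_th ≈ 5.39 kΩ

Zeroing V_DC shorts the top of R1 to ground, so R_th = R1 ‖ R2 = 5.386 kΩ.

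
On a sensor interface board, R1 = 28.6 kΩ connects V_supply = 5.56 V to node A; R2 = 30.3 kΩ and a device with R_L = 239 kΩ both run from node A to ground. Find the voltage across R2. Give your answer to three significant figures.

The load sits in parallel with R2, giving an effective lower resistance R2' = R2·R_L/(R2+R_L) = 26.89 kΩ.
Then V_out = V_supply · R2'/(R1 + R2') = 5.56 × 26.89/55.49 = 2.694 V.

V_out ≈ 2.69 V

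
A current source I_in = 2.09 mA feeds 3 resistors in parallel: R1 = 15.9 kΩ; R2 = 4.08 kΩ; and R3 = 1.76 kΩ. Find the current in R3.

ΣG = 1/15.9 + 1/4.08 + 1/1.76 = 0.8762.
Current divider: I(R3) = I_in · G_k/ΣG = 2.09 × (0.5682/0.8762) = 2.09 × 0.6485 = 1.355 mA.

I ≈ 1.36 mA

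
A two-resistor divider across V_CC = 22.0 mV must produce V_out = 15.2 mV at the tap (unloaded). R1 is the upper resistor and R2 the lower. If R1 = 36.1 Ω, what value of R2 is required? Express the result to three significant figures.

R2 ≈ 80.7 Ω

The divider ratio is R2/(R1+R2) = 15.2/22.0 = 0.6909.
So R2 = R1 · V_out/(V_CC − V_out) = 36.1 × 15.2/(22.0 − 15.2) = 36.1 × 2.235 = 80.69 Ω.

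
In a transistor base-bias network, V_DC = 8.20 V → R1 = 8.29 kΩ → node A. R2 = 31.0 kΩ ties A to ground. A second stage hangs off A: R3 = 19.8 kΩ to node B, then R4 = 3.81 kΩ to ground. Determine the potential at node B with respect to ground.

The second stage (R3 + R4 = 23.61 kΩ) loads node A in parallel with R2.
Effective lower resistance at A: R2 ‖ 23.61 = 13.40 kΩ.
First divider: V_A = V_DC · 13.40/(8.29 + 13.40) = 5.066 V.
Stage 2 is unloaded, so V_B = V_A · R4/(R3+R4) = 5.066 × 3.81/23.61 = 0.8176 V.

V_B ≈ 0.818 V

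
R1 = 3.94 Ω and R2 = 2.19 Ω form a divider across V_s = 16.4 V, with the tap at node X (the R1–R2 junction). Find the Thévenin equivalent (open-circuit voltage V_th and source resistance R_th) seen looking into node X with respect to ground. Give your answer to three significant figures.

With X open, the divider is unloaded: V_th = 16.4 × 2.19/6.130 = 5.859 V.
With V_s suppressed (replaced by a short), R_th = R1 ‖ R2 = (3.940 × 2.19)/(3.940 + 2.19) = 1.408 Ω.

V_th ≈ 5.86 V, R_th ≈ 1.41 Ω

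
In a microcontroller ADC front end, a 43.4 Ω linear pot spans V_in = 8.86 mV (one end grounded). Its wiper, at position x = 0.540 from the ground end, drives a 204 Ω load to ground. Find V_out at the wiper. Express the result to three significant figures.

The pot divides into 19.96 Ω above the wiper and 23.44 Ω below.
Lower segment in parallel with the load: 23.44 ‖ 204 = 21.02 Ω.
Then V_out = V_in · 21.02/(19.96 + 21.02) = 4.544 mV.

V_out ≈ 4.54 mV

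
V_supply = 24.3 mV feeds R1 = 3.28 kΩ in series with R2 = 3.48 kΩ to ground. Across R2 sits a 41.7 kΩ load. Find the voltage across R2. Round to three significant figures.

V_out ≈ 12.0 mV

First combine the lower leg with the load: R2 ‖ R_L = 3.212 kΩ.
Voltage divider with the loaded lower leg: V_out = 24.3 × 3.212/(3.28 + 3.212) = 24.3 × 0.4948 = 12.02 mV.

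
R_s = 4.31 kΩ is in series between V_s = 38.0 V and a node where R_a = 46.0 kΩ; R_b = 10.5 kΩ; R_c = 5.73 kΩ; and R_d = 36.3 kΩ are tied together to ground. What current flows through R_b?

I ≈ 1.52 mA

Parallel bank: R_p = 1/(1/46.0 + 1/10.5 + 1/5.73 + 1/36.3) = 3.134 kΩ.
Node voltage V_A = V_s · R_p/(R_s + R_p) = 38.0 × 0.4210 = 16.00 V.
I(R_b) = V_A / R_b = 16.00/10.5 = 1.524 mA.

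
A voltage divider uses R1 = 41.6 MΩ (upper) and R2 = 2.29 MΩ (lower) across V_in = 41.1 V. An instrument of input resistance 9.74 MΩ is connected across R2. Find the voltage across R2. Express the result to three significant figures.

First combine the lower leg with the load: R2 ‖ R_L = 1.854 MΩ.
Then V_out = V_in · R2'/(R1 + R2') = 41.1 × 1.854/43.45 = 1.754 V.
(Unloaded it would be 2.14 V; the load pulls it down.)

V_out ≈ 1.75 V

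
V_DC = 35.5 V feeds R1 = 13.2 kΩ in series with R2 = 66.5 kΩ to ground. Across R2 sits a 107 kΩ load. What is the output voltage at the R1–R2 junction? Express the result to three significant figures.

V_out ≈ 26.9 V

First combine the lower leg with the load: R2 ‖ R_L = 41.01 kΩ.
Voltage divider with the loaded lower leg: V_out = 35.5 × 41.01/(13.2 + 41.01) = 35.5 × 0.7565 = 26.86 V.
(Unloaded it would be 29.6 V; the load pulls it down.)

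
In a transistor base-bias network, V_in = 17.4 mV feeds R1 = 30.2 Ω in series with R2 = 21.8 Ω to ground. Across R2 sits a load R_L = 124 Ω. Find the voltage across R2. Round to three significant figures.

The load sits in parallel with R2, giving an effective lower resistance R2' = R2·R_L/(R2+R_L) = 18.54 Ω.
Then V_out = V_in · R2'/(R1 + R2') = 17.4 × 18.54/48.74 = 6.619 mV.
(Unloaded it would be 7.29 mV; the load pulls it down.)

V_out ≈ 6.62 mV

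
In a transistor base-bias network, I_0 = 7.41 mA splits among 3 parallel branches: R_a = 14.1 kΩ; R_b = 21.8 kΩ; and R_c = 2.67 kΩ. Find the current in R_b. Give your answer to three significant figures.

I ≈ 0.692 mA

ΣG = 1/14.1 + 1/21.8 + 1/2.67 = 0.4913.
Current divider: I(R_b) = I_0 · G_k/ΣG = 7.41 × (0.04587/0.4913) = 7.41 × 0.09336 = 0.6918 mA.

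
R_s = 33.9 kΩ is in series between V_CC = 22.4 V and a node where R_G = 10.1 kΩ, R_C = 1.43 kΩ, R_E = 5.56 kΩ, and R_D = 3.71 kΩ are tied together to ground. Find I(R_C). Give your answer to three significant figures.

I ≈ 0.362 mA

Parallel bank: R_p = 1/(1/10.1 + 1/1.43 + 1/5.56 + 1/3.71) = 0.8015 kΩ.
Node voltage V_A = V_CC · R_p/(R_s + R_p) = 22.4 × 0.02310 = 0.5174 V.
I(R_C) = V_A / R_C = 0.5174/1.43 = 0.3618 mA.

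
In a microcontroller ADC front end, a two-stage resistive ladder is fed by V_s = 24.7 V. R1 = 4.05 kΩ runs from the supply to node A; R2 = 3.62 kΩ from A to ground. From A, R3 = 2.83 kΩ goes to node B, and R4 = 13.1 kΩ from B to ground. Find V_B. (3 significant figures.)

V_B ≈ 8.56 V

The second stage (R3 + R4 = 15.93 kΩ) loads node A in parallel with R2.
R2 ‖ (R3+R4) = 2.950 kΩ.
First divider: V_A = V_s · 2.950/(4.05 + 2.950) = 10.41 V.
V_B = V_A × 0.8223 = 8.560 V.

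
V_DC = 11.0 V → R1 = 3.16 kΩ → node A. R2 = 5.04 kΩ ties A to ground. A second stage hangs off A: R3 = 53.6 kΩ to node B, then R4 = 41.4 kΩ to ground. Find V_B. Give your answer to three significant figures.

V_B ≈ 2.89 V

Looking into the second stage from A: R3 + R4 = 95.00 kΩ appears in parallel with R2.
R2 ‖ (R3+R4) = 4.786 kΩ.
First divider: V_A = V_DC · 4.786/(3.16 + 4.786) = 6.626 V.
Stage 2 is unloaded, so V_B = V_A · R4/(R3+R4) = 6.626 × 41.4/95.00 = 2.887 V.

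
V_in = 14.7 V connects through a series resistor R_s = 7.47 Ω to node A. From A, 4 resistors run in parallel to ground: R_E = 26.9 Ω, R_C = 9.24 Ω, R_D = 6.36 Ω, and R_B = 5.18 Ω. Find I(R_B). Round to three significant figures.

I ≈ 0.603 A

Parallel bank: R_p = 1/(1/26.9 + 1/9.24 + 1/6.36 + 1/5.18) = 2.017 Ω.
V_A by voltage divider: V_A = 14.7 × 2.017/(7.47 + 2.017) = 3.126 V.
Branch current I = V_A/R_B = 3.126/5.18 = 0.6034 A.
(Check via current divider: I_total = 1.549 A; share G_k/ΣG = 0.3895 → same result.)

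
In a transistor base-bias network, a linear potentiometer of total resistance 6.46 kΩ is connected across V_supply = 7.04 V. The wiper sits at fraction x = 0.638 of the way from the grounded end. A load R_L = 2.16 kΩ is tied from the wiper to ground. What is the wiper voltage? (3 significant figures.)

Lower segment x·R_p = 4.121 kΩ; upper segment (1−x)·R_p = 2.339 kΩ.
Lower segment in parallel with the load: 4.121 ‖ 2.16 = 1.417 kΩ.
Then V_out = V_supply · 1.417/(2.339 + 1.417) = 2.657 V.

V_out ≈ 2.66 V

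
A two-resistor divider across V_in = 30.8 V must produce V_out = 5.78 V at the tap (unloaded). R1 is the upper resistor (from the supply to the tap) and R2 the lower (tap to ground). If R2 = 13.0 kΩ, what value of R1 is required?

V_out/V_in = R2/(R1+R2) = 0.1877.
So R1 = R2 · (V_in/V_out − 1) = 13.0 × (30.8/5.78 − 1) = 13.0 × 4.329 = 56.27 kΩ.

R1 ≈ 56.3 kΩ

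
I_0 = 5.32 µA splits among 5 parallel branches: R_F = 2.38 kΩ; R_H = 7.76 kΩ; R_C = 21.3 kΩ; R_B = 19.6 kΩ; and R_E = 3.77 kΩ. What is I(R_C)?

I ≈ 0.274 µA

Conductances: ΣG = 1/2.38 + 1/7.76 + 1/21.3 + 1/19.6 + 1/3.77 = 0.9123 (1/kΩ).
Current divider: I(R_C) = I_0 · G_k/ΣG = 5.32 × (0.04695/0.9123) = 5.32 × 0.05146 = 0.2738 µA.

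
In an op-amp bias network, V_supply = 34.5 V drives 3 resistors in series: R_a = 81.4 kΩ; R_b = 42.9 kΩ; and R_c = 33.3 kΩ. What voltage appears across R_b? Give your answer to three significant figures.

V ≈ 9.39 V

Total series resistance ΣR = 81.4 + 42.9 + 33.3 = 157.6 kΩ.
Voltage divider: V = V_supply · (42.90 / 157.6) = 34.5 × 0.2722 = 9.391 V.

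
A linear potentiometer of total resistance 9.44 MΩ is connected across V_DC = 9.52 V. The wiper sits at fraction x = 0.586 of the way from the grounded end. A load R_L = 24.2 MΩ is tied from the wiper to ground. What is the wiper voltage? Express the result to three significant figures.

V_out ≈ 5.10 V

Split the track: R_lower = x·R_p = 5.532 MΩ, R_upper = (1−x)·R_p = 3.908 MΩ.
R_L loads the lower segment: effective lower R = 4.503 MΩ.
V_out = 9.52 × 4.503/(3.908 + 4.503) = 5.096 V.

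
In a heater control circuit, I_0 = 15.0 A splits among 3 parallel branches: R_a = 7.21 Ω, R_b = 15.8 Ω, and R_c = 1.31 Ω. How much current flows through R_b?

I ≈ 0.983 A

ΣG = 1/7.21 + 1/15.8 + 1/1.31 = 0.9653.
R_b takes the fraction G_k/ΣG = 0.06329/0.9653 = 0.06556, so I = 15.0 × 0.06556 = 0.9834 A.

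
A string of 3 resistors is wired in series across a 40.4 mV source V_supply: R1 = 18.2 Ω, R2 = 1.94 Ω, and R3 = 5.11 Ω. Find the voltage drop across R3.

V ≈ 8.18 mV

Series total: ΣR = 18.2 + 1.94 + 5.11 = 25.25 Ω.
By the voltage-divider rule, V = 40.4 × 5.110/25.25 = 8.176 mV.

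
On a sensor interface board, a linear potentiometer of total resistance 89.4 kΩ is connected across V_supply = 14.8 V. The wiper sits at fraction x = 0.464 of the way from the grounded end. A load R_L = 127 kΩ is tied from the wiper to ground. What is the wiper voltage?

Lower segment x·R_p = 41.48 kΩ; upper segment (1−x)·R_p = 47.92 kΩ.
R_L loads the lower segment: effective lower R = 31.27 kΩ.
Loaded-divider output: V_out = 14.8 × 0.3949 = 5.844 V.
(Unloaded: V_out = x·V_supply = 6.87 V.)

V_out ≈ 5.84 V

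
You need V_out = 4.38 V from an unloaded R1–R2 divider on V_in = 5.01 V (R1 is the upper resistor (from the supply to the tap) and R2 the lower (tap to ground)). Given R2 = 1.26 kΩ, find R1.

R1 ≈ 0.181 kΩ

Required fraction k = V_out/V_in = 0.8743.
R1 = R2·(1/k − 1) = 1.26 × 0.1438 = 0.1812 kΩ.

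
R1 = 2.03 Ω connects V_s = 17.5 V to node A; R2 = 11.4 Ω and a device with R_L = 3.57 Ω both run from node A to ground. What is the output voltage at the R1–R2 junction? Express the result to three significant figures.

The load sits in parallel with R2, giving an effective lower resistance R2' = R2·R_L/(R2+R_L) = 2.719 Ω.
Then V_out = V_s · R2'/(R1 + R2') = 17.5 × 2.719/4.749 = 10.02 V.
(Unloaded it would be 14.9 V; the load pulls it down.)

V_out ≈ 10.0 V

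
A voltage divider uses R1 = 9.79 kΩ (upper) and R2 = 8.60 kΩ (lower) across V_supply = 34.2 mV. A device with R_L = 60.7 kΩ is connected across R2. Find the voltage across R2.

V_out ≈ 14.9 mV

The load sits in parallel with R2, giving an effective lower resistance R2' = R2·R_L/(R2+R_L) = 7.533 kΩ.
Now apply the divider: V_out = 34.2 × 0.4348 = 14.87 mV.
(Unloaded it would be 16.0 mV; the load pulls it down.)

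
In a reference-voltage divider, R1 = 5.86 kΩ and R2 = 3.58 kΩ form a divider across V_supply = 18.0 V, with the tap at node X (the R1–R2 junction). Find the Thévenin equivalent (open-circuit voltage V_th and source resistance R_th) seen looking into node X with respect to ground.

V_th ≈ 6.83 V, R_th ≈ 2.22 kΩ

Open-circuit (no load on X): V_th = V_supply · R2/(R1 + R2) = 18.0 × 3.58/(5.860 + 3.58) = 6.826 V.
Zeroing V_supply shorts the top of R1 to ground, so R_th = R1 ‖ R2 = 2.222 kΩ.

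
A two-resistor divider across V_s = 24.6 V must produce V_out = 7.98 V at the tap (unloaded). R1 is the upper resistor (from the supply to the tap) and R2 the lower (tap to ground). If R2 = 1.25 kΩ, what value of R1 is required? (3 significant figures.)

Required fraction k = V_out/V_s = 0.3244.
So R1 = R2 · (V_s/V_out − 1) = 1.25 × (24.6/7.98 − 1) = 1.25 × 2.083 = 2.603 kΩ.

R1 ≈ 2.60 kΩ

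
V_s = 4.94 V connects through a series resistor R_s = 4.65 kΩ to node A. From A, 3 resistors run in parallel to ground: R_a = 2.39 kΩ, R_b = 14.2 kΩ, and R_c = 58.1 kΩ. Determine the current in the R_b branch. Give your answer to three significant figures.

I ≈ 0.104 mA

Combine the parallel branches: R_p = (1/2.39 + 1/14.2 + 1/58.1)⁻¹ = 1.976 kΩ.
V_A by voltage divider: V_A = 4.94 × 1.976/(4.65 + 1.976) = 1.473 V.
Branch current I = V_A/R_b = 1.473/14.2 = 0.1038 mA.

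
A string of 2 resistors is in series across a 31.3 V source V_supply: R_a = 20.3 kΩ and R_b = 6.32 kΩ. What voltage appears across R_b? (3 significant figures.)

V ≈ 7.43 V

ΣR = 20.3 + 6.32 = 26.62 kΩ.
V = V_supply · R/ΣR = 31.3 × 0.2374 = 7.431 V.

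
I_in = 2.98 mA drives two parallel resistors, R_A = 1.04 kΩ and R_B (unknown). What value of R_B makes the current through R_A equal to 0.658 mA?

R_B ≈ 0.295 kΩ

Two-branch current divider: I_A = I_in · R_B/(R_A + R_B).
With f = 0.2208, R_B = R_A · f/(1−f) = 1.04 × 0.2834 = 0.2947 kΩ.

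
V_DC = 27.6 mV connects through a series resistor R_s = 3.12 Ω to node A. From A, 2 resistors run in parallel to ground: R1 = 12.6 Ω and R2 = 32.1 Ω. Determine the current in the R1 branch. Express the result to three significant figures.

I ≈ 1.63 mA

Equivalent of the parallel group: R_p = 9.048 Ω.
V_A = 27.6 × 9.048/12.17 = 20.52 mV.
Branch current I = V_A/R1 = 20.52/12.6 = 1.629 mA.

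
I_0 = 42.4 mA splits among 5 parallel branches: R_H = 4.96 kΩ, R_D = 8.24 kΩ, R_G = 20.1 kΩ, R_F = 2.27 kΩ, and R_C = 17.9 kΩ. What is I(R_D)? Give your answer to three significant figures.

I ≈ 5.92 mA

ΣG = 1/4.96 + 1/8.24 + 1/20.1 + 1/2.27 + 1/17.9 = 0.8691.
Current divider: I(R_D) = I_0 · G_k/ΣG = 42.4 × (0.1214/0.8691) = 42.4 × 0.1396 = 5.921 mA.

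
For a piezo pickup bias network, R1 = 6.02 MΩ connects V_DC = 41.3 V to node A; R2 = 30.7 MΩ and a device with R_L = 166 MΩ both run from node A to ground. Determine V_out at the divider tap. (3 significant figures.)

V_out ≈ 33.5 V

R2 ‖ R_L = (30.7 × 166)/(30.7 + 166) = 25.91 MΩ.
Then V_out = V_DC · R2'/(R1 + R2') = 41.3 × 25.91/31.93 = 33.51 V.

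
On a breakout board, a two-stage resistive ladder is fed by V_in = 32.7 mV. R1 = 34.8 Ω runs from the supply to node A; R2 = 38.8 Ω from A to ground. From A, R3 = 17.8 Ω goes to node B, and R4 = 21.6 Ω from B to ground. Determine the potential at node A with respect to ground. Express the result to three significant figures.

Node A sees R2 in parallel with the series input of stage 2, R3 + R4 = 39.40 Ω.
R2 ‖ (R3+R4) = 19.55 Ω.
So V_A = 32.7 × 0.3597 = 11.76 mV.

V_A ≈ 11.8 mV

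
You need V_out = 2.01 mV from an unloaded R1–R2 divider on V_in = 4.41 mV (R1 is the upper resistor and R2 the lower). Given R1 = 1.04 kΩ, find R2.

V_out/V_in = R2/(R1+R2) = 0.4558.
So R2 = R1 · V_out/(V_in − V_out) = 1.04 × 2.01/(4.41 − 2.01) = 1.04 × 0.8375 = 0.8710 kΩ.

R2 ≈ 0.871 kΩ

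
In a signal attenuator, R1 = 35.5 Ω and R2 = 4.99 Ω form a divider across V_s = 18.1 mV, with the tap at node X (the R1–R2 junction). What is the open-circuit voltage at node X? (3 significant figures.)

With X open, the divider is unloaded: V_th = 18.1 × 4.99/40.49 = 2.231 mV.

V_th ≈ 2.23 mV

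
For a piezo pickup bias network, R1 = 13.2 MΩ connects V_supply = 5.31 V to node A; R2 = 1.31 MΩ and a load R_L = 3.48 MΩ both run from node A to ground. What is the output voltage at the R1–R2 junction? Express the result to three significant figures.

V_out ≈ 0.357 V

The load sits in parallel with R2, giving an effective lower resistance R2' = R2·R_L/(R2+R_L) = 0.9517 MΩ.
Then V_out = V_supply · R2'/(R1 + R2') = 5.31 × 0.9517/14.15 = 0.3571 V.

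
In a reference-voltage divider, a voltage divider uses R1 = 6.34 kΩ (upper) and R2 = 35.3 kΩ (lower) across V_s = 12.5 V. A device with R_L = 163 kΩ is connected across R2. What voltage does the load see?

V_out ≈ 10.3 V

R2 ‖ R_L = (35.3 × 163)/(35.3 + 163) = 29.02 kΩ.
Now apply the divider: V_out = 12.5 × 0.8207 = 10.26 V.
(Unloaded it would be 10.6 V; the load pulls it down.)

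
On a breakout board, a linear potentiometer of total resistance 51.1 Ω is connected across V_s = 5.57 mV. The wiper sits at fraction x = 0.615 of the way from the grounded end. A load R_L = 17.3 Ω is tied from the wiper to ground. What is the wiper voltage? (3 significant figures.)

The pot divides into 19.67 Ω above the wiper and 31.43 Ω below.
Lower segment in parallel with the load: 31.43 ‖ 17.3 = 11.16 Ω.
V_out = 5.57 × 11.16/(19.67 + 11.16) = 2.016 mV.

V_out ≈ 2.02 mV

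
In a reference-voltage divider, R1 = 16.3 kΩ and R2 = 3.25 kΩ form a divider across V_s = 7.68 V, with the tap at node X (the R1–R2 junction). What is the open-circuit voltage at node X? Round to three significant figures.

Open-circuit (no load on X): V_th = V_s · R2/(R1 + R2) = 7.68 × 3.25/(16.30 + 3.25) = 1.277 V.

V_th ≈ 1.28 V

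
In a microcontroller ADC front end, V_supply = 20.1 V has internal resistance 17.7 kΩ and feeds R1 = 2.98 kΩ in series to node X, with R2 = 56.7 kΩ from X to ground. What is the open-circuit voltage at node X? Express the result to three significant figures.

R1' = 17.7 + 2.98 = 20.68 kΩ (source resistance + R1).
Open-circuit (no load on X): V_th = V_supply · R2/(R1' + R2) = 20.1 × 56.7/(20.68 + 56.7) = 14.73 V.

V_th ≈ 14.7 V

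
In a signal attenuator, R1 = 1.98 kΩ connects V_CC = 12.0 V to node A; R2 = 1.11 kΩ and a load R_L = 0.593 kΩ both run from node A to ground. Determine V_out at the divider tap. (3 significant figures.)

R2 ‖ R_L = (1.11 × 0.593)/(1.11 + 0.593) = 0.3865 kΩ.
Now apply the divider: V_out = 12.0 × 0.1633 = 1.960 V.

V_out ≈ 1.96 V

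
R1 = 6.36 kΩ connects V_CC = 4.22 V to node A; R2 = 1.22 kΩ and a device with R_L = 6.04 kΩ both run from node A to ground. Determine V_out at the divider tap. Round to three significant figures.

R2 ‖ R_L = (1.22 × 6.04)/(1.22 + 6.04) = 1.015 kΩ.
Now apply the divider: V_out = 4.22 × 0.1376 = 0.5808 V.
(Unloaded it would be 0.679 V; the load pulls it down.)

V_out ≈ 0.581 V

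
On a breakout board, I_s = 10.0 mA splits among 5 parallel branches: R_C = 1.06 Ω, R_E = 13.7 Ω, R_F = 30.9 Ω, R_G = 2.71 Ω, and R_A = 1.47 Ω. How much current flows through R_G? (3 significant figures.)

Total conductance ΣG = 1/1.06 + 1/13.7 + 1/30.9 + 1/2.71 + 1/1.47 = 2.098 (units of 1/Ω).
R_G takes the fraction G_k/ΣG = 0.3690/2.098 = 0.1759, so I = 10.0 × 0.1759 = 1.759 mA.

I ≈ 1.76 mA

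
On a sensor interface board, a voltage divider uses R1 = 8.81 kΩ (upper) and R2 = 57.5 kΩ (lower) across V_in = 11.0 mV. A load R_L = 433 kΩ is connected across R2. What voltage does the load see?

The load sits in parallel with R2, giving an effective lower resistance R2' = R2·R_L/(R2+R_L) = 50.76 kΩ.
Voltage divider with the loaded lower leg: V_out = 11.0 × 50.76/(8.81 + 50.76) = 11.0 × 0.8521 = 9.373 mV.

V_out ≈ 9.37 mV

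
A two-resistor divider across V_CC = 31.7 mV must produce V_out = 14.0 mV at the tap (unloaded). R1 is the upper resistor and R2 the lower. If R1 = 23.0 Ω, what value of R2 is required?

R2 ≈ 18.2 Ω

Required fraction k = V_out/V_CC = 0.4416.
Rearranging, R2 = R1·k/(1−k) = 23.0 × 0.7910 = 18.19 Ω.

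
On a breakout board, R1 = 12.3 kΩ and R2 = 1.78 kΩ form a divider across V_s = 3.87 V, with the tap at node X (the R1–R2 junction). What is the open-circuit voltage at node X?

V_th ≈ 0.489 V

Open-circuit (no load on X): V_th = V_s · R2/(R1 + R2) = 3.87 × 1.78/(12.30 + 1.78) = 0.4892 V.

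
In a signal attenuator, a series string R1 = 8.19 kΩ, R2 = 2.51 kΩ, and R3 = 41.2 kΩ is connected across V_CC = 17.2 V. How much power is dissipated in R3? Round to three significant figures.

P ≈ 4.53 mW

ΣR = 51.90 kΩ → I = 17.2/51.90 = 0.3314 mA.
P(R3) = I²·R3 = (0.3314)² × 41.2 = 4.525 mW.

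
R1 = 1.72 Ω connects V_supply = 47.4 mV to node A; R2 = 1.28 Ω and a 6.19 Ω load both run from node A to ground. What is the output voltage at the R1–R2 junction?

The load sits in parallel with R2, giving an effective lower resistance R2' = R2·R_L/(R2+R_L) = 1.061 Ω.
Voltage divider with the loaded lower leg: V_out = 47.4 × 1.061/(1.72 + 1.061) = 47.4 × 0.3814 = 18.08 mV.

V_out ≈ 18.1 mV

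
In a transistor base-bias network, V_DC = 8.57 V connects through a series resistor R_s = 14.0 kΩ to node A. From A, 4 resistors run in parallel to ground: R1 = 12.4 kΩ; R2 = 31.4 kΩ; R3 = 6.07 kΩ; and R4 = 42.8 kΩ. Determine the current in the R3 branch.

Parallel bank: R_p = 1/(1/12.4 + 1/31.4 + 1/6.07 + 1/42.8) = 3.327 kΩ.
V_A by voltage divider: V_A = 8.57 × 3.327/(14.0 + 3.327) = 1.645 V.
I(R3) = V_A / R3 = 1.645/6.07 = 0.2711 mA.

I ≈ 0.271 mA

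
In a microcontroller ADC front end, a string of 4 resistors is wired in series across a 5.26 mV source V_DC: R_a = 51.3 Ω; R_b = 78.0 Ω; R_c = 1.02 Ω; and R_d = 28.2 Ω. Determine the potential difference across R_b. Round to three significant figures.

V ≈ 2.59 mV

ΣR = 51.3 + 78.0 + 1.02 + 28.2 = 158.5 Ω.
By the voltage-divider rule, V = 5.26 × 78.00/158.5 = 2.588 mV.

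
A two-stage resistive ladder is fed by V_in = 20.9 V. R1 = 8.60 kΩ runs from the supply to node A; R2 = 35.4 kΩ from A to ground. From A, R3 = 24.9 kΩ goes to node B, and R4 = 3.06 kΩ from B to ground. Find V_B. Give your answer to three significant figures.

V_B ≈ 1.48 V

Looking into the second stage from A: R3 + R4 = 27.96 kΩ appears in parallel with R2.
R2 ‖ (R3+R4) = 15.62 kΩ.
V_A = 20.9 × 15.62/(8.60 + 15.62) = 13.48 V.
Stage 2 is unloaded, so V_B = V_A · R4/(R3+R4) = 13.48 × 3.06/27.96 = 1.475 V.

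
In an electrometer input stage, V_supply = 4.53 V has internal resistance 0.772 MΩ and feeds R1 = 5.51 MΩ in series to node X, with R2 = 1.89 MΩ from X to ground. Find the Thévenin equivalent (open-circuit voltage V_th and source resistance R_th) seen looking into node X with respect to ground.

R1' = 0.772 + 5.51 = 6.282 MΩ (source resistance + R1).
Open-circuit (no load on X): V_th = V_supply · R2/(R1' + R2) = 4.53 × 1.89/(6.282 + 1.89) = 1.048 V.
Looking into X with the source shorted: R_th = R1'·R2/(R1'+R2) = 6.282 × 1.89/8.172 = 1.453 MΩ.

V_th ≈ 1.05 V, R_th ≈ 1.45 MΩ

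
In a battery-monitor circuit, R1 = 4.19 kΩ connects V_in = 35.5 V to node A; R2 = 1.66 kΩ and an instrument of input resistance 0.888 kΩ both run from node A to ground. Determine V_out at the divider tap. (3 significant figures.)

First combine the lower leg with the load: R2 ‖ R_L = 0.5785 kΩ.
Now apply the divider: V_out = 35.5 × 0.1213 = 4.307 V.

V_out ≈ 4.31 V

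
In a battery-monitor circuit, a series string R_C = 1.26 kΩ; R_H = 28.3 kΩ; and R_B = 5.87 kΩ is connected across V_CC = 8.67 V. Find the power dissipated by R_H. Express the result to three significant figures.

ΣR = 35.43 kΩ → I = 8.67/35.43 = 0.2447 mA.
V(R_H) = I·R = 6.925 V; P = V·I = 6.925 × 0.2447 = 1.695 mW.

P ≈ 1.69 mW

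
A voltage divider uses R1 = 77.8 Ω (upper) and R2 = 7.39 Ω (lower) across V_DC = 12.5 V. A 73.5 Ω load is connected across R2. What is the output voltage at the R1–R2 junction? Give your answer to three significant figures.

The load sits in parallel with R2, giving an effective lower resistance R2' = R2·R_L/(R2+R_L) = 6.715 Ω.
Now apply the divider: V_out = 12.5 × 0.07945 = 0.9931 V.

V_out ≈ 0.993 V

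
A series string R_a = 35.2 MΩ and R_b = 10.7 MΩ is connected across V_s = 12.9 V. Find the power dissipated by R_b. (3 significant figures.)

Series current I = V_s/ΣR = 12.9/45.90 = 0.2810 µA.
P(R_b) = I²·R_b = (0.2810)² × 10.7 = 0.8452 µW.

P ≈ 0.845 µW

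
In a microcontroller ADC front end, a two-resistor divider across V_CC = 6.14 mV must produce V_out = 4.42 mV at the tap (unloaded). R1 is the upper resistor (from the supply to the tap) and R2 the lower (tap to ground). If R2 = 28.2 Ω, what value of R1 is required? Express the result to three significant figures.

Required fraction k = V_out/V_CC = 0.7199.
Rearranging, R1 = R2·(1−k)/k = 28.2 × 0.3891 = 10.97 Ω.

R1 ≈ 11.0 Ω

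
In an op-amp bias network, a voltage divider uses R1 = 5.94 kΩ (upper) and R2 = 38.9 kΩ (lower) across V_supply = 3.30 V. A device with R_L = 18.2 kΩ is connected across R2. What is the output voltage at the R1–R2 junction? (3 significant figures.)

V_out ≈ 2.23 V

First combine the lower leg with the load: R2 ‖ R_L = 12.40 kΩ.
Then V_out = V_supply · R2'/(R1 + R2') = 3.30 × 12.40/18.34 = 2.231 V.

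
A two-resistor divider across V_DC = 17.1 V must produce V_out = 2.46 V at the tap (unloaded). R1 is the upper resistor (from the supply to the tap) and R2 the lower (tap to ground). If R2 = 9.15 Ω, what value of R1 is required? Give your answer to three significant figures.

The divider ratio is R2/(R1+R2) = 2.46/17.1 = 0.1439.
R1 = R2·(1/k − 1) = 9.15 × 5.951 = 54.45 Ω.

R1 ≈ 54.5 Ω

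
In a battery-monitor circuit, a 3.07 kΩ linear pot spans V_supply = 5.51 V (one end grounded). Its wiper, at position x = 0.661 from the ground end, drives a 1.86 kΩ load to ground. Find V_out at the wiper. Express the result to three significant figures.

V_out ≈ 2.66 V

Split the track: R_lower = x·R_p = 2.029 kΩ, R_upper = (1−x)·R_p = 1.041 kΩ.
R_L loads the lower segment: effective lower R = 0.9705 kΩ.
V_out = 5.51 × 0.9705/(1.041 + 0.9705) = 2.659 V.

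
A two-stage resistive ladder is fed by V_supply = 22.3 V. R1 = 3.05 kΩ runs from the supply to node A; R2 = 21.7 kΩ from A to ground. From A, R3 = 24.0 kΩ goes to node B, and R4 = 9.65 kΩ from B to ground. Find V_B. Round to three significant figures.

The second stage (R3 + R4 = 33.65 kΩ) loads node A in parallel with R2.
Effective lower resistance at A: R2 ‖ 33.65 = 13.19 kΩ.
V_A = 22.3 × 13.19/(3.05 + 13.19) = 18.11 V.
Then the unloaded second divider: V_B = V_A × R4/(R3+R4) = 18.11 × 0.2868 = 5.194 V.

V_B ≈ 5.19 V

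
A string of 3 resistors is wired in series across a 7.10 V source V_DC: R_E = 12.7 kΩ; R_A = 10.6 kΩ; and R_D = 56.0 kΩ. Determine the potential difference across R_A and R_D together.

Series total: ΣR = 12.7 + 10.6 + 56.0 = 79.30 kΩ.
R_{R_A..R_D} = 10.6 + 56.0 = 66.60 kΩ.
By the voltage-divider rule, V = 7.10 × 66.60/79.30 = 5.963 V.

V ≈ 5.96 V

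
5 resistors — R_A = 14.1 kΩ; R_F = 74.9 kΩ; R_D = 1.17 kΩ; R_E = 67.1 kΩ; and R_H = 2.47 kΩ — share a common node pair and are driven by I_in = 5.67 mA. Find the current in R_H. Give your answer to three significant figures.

I ≈ 1.69 mA

ΣG = 1/14.1 + 1/74.9 + 1/1.17 + 1/67.1 + 1/2.47 = 1.359.
R_H takes the fraction G_k/ΣG = 0.4049/1.359 = 0.2980, so I = 5.67 × 0.2980 = 1.689 mA.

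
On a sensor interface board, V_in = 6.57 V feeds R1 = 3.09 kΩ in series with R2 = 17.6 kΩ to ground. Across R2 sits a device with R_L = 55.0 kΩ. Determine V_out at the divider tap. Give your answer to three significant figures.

First combine the lower leg with the load: R2 ‖ R_L = 13.33 kΩ.
Voltage divider with the loaded lower leg: V_out = 6.57 × 13.33/(3.09 + 13.33) = 6.57 × 0.8119 = 5.334 V.

V_out ≈ 5.33 V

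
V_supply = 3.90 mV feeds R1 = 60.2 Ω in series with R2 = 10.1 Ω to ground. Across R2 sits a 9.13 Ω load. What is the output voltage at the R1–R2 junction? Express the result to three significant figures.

V_out ≈ 0.288 mV

The load sits in parallel with R2, giving an effective lower resistance R2' = R2·R_L/(R2+R_L) = 4.795 Ω.
Voltage divider with the loaded lower leg: V_out = 3.90 × 4.795/(60.2 + 4.795) = 3.90 × 0.07378 = 0.2877 mV.
(Unloaded it would be 0.560 mV; the load pulls it down.)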